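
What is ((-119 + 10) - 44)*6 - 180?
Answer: -1098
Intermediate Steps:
((-119 + 10) - 44)*6 - 180 = (-109 - 44)*6 - 180 = -153*6 - 180 = -918 - 180 = -1098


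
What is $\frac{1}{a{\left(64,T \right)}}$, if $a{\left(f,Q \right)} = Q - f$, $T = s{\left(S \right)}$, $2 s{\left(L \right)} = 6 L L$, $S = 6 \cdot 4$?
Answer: $\frac{1}{1664} \approx 0.00060096$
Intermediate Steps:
$S = 24$
$s{\left(L \right)} = 3 L^{2}$ ($s{\left(L \right)} = \frac{6 L L}{2} = \frac{6 L^{2}}{2} = 3 L^{2}$)
$T = 1728$ ($T = 3 \cdot 24^{2} = 3 \cdot 576 = 1728$)
$\frac{1}{a{\left(64,T \right)}} = \frac{1}{1728 - 64} = \frac{1}{1664}$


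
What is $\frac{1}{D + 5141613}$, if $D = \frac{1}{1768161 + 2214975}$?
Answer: $\frac{3983136}{20479743838369} \approx 1.9449 \cdot 10^{-7}$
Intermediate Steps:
$D = \frac{1}{3983136} \approx 2.5106 \cdot 10^{-7}$
$\frac{1}{D + 5141613} = \frac{1}{\frac{1}{3983136} + 5141613} = \frac{1}{\frac{20479743838369}{3983136}} = \frac{3983136}{20479743838369}$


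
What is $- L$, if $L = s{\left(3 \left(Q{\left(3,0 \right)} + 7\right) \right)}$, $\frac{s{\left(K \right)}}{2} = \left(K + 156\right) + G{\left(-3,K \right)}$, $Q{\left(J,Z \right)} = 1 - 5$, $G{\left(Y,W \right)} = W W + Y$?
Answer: $-486$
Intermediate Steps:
$G{\left(Y,W \right)} = Y + W^{2}$ ($G{\left(Y,W \right)} = W^{2} + Y = Y + W^{2}$)
$Q{\left(J,Z \right)} = -4$
$s{\left(K \right)} = 306 + 2 K + 2 K^{2}$ ($s{\left(K \right)} = 2 \left(\left(K + 156\right) + \left(-3 + K^{2}\right)\right) = 2 \left(\left(156 + K\right) + \left(-3 + K^{2}\right)\right) = 2 \left(153 + K + K^{2}\right) = 306 + 2 K + 2 K^{2}$)
$L = 486$ ($L = 306 + 2 \cdot 3 \left(-4 + 7\right) + 2 \left(3 \left(-4 + 7\right)\right)^{2} = 306 + 2 \cdot 3 \cdot 3 + 2 \left(3 \cdot 3\right)^{2} = 306 + 2 \cdot 9 + 2 \cdot 9^{2} = 306 + 18 + 2 \cdot 81 = 306 + 18 + 162 = 486$)
$- L = \left(-1\right) 486 = -486$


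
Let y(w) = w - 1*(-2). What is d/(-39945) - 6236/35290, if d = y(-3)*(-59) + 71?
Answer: -25368472/140965905 ≈ -0.17996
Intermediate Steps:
y(w) = 2 + w (y(w) = w + 2 = 2 + w)
d = 130 (d = (2 - 3)*(-59) + 71 = -1*(-59) + 71 = 59 + 71 = 130)
d/(-39945) - 6236/35290 = 130/(-39945) - 6236/35290 = 130*(-1/39945) - 6236*1/35290 = -26/7989 - 3118/17645 = -25368472/140965905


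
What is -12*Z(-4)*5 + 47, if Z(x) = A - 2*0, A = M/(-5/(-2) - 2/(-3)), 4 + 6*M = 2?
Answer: 1013/19 ≈ 53.316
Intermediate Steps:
M = -1/3 (M = -2/3 + (1/6)*2 = -2/3 + 1/3 = -1/3 ≈ -0.33333)
A = -2/19 (A = -1/(3*(-5/(-2) - 2/(-3))) = -1/(3*(-5*(-1/2) - 2*(-1/3))) = -1/(3*(5/2 + 2/3)) = -1/(3*19/6) = -1/3*6/19 = -2/19 ≈ -0.10526)
Z(x) = -2/19 (Z(x) = -2/19 - 2*0 = -2/19 + 0 = -2/19)
-12*Z(-4)*5 + 47 = -(-24)*5/19 + 47 = -12*(-10/19) + 47 = 120/19 + 47 = 1013/19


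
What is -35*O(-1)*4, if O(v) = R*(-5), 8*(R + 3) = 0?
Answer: -2100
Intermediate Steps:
R = -3 (R = -3 + (1/8)*0 = -3 + 0 = -3)
O(v) = 15 (O(v) = -3*(-5) = 15)
-35*O(-1)*4 = -35*15*4 = -525*4 = -1*2100 = -2100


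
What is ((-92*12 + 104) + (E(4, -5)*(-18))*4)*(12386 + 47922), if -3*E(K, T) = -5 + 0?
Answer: -67544960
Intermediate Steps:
E(K, T) = 5/3 (E(K, T) = -(-5 + 0)/3 = -⅓*(-5) = 5/3)
((-92*12 + 104) + (E(4, -5)*(-18))*4)*(12386 + 47922) = ((-92*12 + 104) + ((5/3)*(-18))*4)*(12386 + 47922) = ((-1104 + 104) - 30*4)*60308 = (-1000 - 120)*60308 = -1120*60308 = -67544960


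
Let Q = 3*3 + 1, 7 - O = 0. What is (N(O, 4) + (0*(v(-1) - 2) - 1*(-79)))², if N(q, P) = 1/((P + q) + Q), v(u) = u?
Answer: 2755600/441 ≈ 6248.5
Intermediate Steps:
O = 7 (O = 7 - 1*0 = 7 + 0 = 7)
Q = 10 (Q = 9 + 1 = 10)
N(q, P) = 1/(10 + P + q) (N(q, P) = 1/((P + q) + 10) = 1/(10 + P + q))
(N(O, 4) + (0*(v(-1) - 2) - 1*(-79)))² = (1/(10 + 4 + 7) + (0*(-1 - 2) - 1*(-79)))² = (1/21 + (0*(-3) + 79))² = (1/21 + (0 + 79))² = (1/21 + 79)² = (1660/21)² = 2755600/441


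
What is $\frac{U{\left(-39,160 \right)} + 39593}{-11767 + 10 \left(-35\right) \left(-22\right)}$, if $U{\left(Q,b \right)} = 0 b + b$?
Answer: $- \frac{5679}{581} \approx -9.7745$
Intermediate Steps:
$U{\left(Q,b \right)} = b$ ($U{\left(Q,b \right)} = 0 + b = b$)
$\frac{U{\left(-39,160 \right)} + 39593}{-11767 + 10 \left(-35\right) \left(-22\right)} = \frac{160 + 39593}{-11767 + 10 \left(-35\right) \left(-22\right)} = \frac{39753}{-11767 - -7700} = \frac{39753}{-11767 + 7700} = \frac{39753}{-4067} = 39753 \left(- \frac{1}{4067}\right) = - \frac{5679}{581}$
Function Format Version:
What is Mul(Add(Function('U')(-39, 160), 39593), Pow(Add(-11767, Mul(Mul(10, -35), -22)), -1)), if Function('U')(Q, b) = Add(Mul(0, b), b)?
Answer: Rational(-5679, 581) ≈ -9.7745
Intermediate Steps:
Function('U')(Q, b) = b (Function('U')(Q, b) = Add(0, b) = b)
Mul(Add(Function('U')(-39, 160), 39593), Pow(Add(-11767, Mul(Mul(10, -35), -22)), -1)) = Mul(Add(160, 39593), Pow(Add(-11767, Mul(Mul(10, -35), -22)), -1)) = Mul(39753, Pow(Add(-11767, Mul(-350, -22)), -1)) = Mul(39753, Pow(Add(-11767, 7700), -1)) = Mul(39753, Pow(-4067, -1)) = Mul(39753, Rational(-1, 4067)) = Rational(-5679, 581)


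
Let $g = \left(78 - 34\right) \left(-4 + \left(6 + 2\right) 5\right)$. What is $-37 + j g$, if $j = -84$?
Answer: $-133093$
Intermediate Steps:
$g = 1584$ ($g = \left(78 - 34\right) \left(-4 + 8 \cdot 5\right) = \left(78 - 34\right) \left(-4 + 40\right) = 44 \cdot 36 = 1584$)
$-37 + j g = -37 - 133056 = -133093$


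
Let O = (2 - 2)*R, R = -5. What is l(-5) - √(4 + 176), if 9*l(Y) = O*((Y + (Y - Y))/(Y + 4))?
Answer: -6*√5 ≈ -13.416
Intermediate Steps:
O = 0 (O = (2 - 2)*(-5) = 0*(-5) = 0)
l(Y) = 0 (l(Y) = (0*((Y + (Y - Y))/(Y + 4)))/9 = (0*((Y + 0)/(4 + Y)))/9 = (0*(Y/(4 + Y)))/9 = (⅑)*0 = 0)
l(-5) - √(4 + 176) = 0 - √(4 + 176) = 0 - √180 = 0 - 6*√5 = -6*√5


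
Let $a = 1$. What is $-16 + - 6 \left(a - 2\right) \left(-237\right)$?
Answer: $-1438$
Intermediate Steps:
$-16 + - 6 \left(a - 2\right) \left(-237\right) = -16 + - 6 \left(1 - 2\right) \left(-237\right) = -16 + \left(-6\right) \left(-1\right) \left(-237\right) = -16 + 6 \left(-237\right) = -16 - 1422 = -1438$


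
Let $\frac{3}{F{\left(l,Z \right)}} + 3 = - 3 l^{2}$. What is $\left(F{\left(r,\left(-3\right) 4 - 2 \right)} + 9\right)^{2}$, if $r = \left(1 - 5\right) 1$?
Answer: $\frac{23104}{289} \approx 79.945$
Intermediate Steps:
$r = -4$ ($r = \left(-4\right) 1 = -4$)
$F{\left(l,Z \right)} = \frac{3}{-3 - 3 l^{2}}$
$\left(F{\left(r,\left(-3\right) 4 - 2 \right)} + 9\right)^{2} = \left(- \frac{1}{1 + \left(-4\right)^{2}} + 9\right)^{2} = \left(- \frac{1}{1 + 16} + 9\right)^{2} = \left(- \frac{1}{17} + 9\right)^{2} = \left(\frac{152}{17}\right)^{2} = \frac{23104}{289}$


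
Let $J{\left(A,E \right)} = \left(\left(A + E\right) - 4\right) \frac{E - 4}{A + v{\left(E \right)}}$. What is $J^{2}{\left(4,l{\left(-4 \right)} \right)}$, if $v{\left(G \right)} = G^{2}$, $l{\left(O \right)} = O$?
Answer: $\frac{64}{25} \approx 2.56$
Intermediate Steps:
$J{\left(A,E \right)} = \frac{\left(-4 + E\right) \left(-4 + A + E\right)}{A + E^{2}}$ ($J{\left(A,E \right)} = \left(\left(A + E\right) - 4\right) \frac{E - 4}{A + E^{2}} = \left(-4 + A + E\right) \frac{-4 + E}{A + E^{2}} = \frac{\left(-4 + E\right) \left(-4 + A + E\right)}{A + E^{2}}$)
$J^{2}{\left(4,l{\left(-4 \right)} \right)} = \left(\frac{16 + \left(-4\right)^{2} - -32 - 16 + 4 \left(-4\right)}{4 + \left(-4\right)^{2}}\right)^{2} = \left(\frac{16 + 16 + 32 - 16 - 16}{4 + 16}\right)^{2} = \left(\frac{1}{20} \cdot 32\right)^{2} = \left(\frac{8}{5}\right)^{2} = \frac{64}{25}$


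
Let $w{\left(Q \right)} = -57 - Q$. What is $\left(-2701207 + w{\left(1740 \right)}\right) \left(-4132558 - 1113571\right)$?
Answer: $14180307671516$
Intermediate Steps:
$\left(-2701207 + w{\left(1740 \right)}\right) \left(-4132558 - 1113571\right) = \left(-2701207 - 1797\right) \left(-4132558 - 1113571\right) = \left(-2701207 - 1797\right) \left(-5246129\right) = \left(-2703004\right) \left(-5246129\right) = 14180307671516$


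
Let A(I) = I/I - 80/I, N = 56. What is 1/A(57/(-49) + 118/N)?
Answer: -37/3099 ≈ -0.011939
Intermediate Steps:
A(I) = 1 - 80/I
1/A(57/(-49) + 118/N) = 1/((-80 + (57/(-49) + 118/56))/(57/(-49) + 118/56)) = 1/((-80 + (57*(-1/49) + 118*(1/56)))/(57*(-1/49) + 118*(1/56))) = 1/((-80 + (-57/49 + 59/28))/(-57/49 + 59/28)) = 1/((-80 + 185/196)/(185/196)) = 1/((196/185)*(-15495/196)) = 1/(-3099/37) = -37/3099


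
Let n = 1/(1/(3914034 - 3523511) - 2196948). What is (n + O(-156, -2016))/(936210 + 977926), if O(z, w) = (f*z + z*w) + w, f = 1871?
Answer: 17677381544846489/1642249679745379208 ≈ 0.010764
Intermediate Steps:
O(z, w) = w + 1871*z + w*z (O(z, w) = (1871*z + z*w) + w = (1871*z + w*z) + w = w + 1871*z + w*z)
n = -390523/857958723803 (n = 1/(1/390523 - 2196948) = 1/(-857958723803/390523) = -390523/857958723803 ≈ -4.5518e-7)
(n + O(-156, -2016))/(936210 + 977926) = (-390523/857958723803 + (-2016 + 1871*(-156) - 2016*(-156)))/(936210 + 977926) = (-390523/857958723803 + (-2016 - 291876 + 314496))/1914136 = (-390523/857958723803 + 20604)*(1/1914136) = (17677381544846489/857958723803)*(1/1914136) = 17677381544846489/1642249679745379208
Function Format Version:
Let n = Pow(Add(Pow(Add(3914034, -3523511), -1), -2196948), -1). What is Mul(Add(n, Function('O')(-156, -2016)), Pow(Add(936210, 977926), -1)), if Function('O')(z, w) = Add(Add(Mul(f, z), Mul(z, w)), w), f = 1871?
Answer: Rational(17677381544846489, 1642249679745379208) ≈ 0.010764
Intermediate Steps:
Function('O')(z, w) = Add(w, Mul(1871, z), Mul(w, z)) (Function('O')(z, w) = Add(Add(Mul(1871, z), Mul(z, w)), w) = Add(Add(Mul(1871, z), Mul(w, z)), w) = Add(w, Mul(1871, z), Mul(w, z)))
n = Rational(-390523, 857958723803) (n = Pow(Add(Pow(390523, -1), -2196948), -1) = Pow(Add(Rational(1, 390523), -2196948), -1) = Pow(Rational(-857958723803, 390523), -1) = Rational(-390523, 857958723803) ≈ -4.5518e-7)
Mul(Add(n, Function('O')(-156, -2016)), Pow(Add(936210, 977926), -1)) = Mul(Add(Rational(-390523, 857958723803), Add(-2016, Mul(1871, -156), Mul(-2016, -156))), Pow(Add(936210, 977926), -1)) = Mul(Add(Rational(-390523, 857958723803), Add(-2016, -291876, 314496)), Pow(1914136, -1)) = Mul(Add(Rational(-390523, 857958723803), 20604), Rational(1, 1914136)) = Mul(Rational(17677381544846489, 857958723803), Rational(1, 1914136)) = Rational(17677381544846489, 1642249679745379208)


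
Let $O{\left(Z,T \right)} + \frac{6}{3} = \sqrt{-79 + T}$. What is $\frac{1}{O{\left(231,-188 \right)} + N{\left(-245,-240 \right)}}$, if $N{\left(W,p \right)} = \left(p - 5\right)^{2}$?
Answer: $\frac{60023}{3602760796} - \frac{i \sqrt{267}}{3602760796} \approx 1.666 \cdot 10^{-5} - 4.5355 \cdot 10^{-9} i$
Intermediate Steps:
$N{\left(W,p \right)} = \left(-5 + p\right)^{2}$
$O{\left(Z,T \right)} = -2 + \sqrt{-79 + T}$
$\frac{1}{O{\left(231,-188 \right)} + N{\left(-245,-240 \right)}} = \frac{1}{\left(-2 + \sqrt{-79 - 188}\right) + \left(-5 - 240\right)^{2}} = \frac{1}{\left(-2 + \sqrt{-267}\right) + \left(-245\right)^{2}} = \frac{1}{\left(-2 + i \sqrt{267}\right) + 60025} = \frac{1}{60023 + i \sqrt{267}}$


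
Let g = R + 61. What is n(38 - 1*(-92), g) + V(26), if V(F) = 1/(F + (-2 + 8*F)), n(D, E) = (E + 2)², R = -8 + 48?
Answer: 2461289/232 ≈ 10609.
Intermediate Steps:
R = 40
g = 101 (g = 40 + 61 = 101)
n(D, E) = (2 + E)²
V(F) = 1/(-2 + 9*F)
n(38 - 1*(-92), g) + V(26) = (2 + 101)² + 1/(-2 + 9*26) = 103² + 1/(-2 + 234) = 10609 + 1/232 = 2461289/232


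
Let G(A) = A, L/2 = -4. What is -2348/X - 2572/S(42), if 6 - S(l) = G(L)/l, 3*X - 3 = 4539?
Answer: -20519852/49205 ≈ -417.03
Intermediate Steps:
L = -8 (L = 2*(-4) = -8)
X = 1514 (X = 1 + (⅓)*4539 = 1 + 1513 = 1514)
S(l) = 6 + 8/l (S(l) = 6 - (-8)/l = 6 + 8/l)
-2348/X - 2572/S(42) = -2348/1514 - 2572/(6 + 8/42) = -2348*1/1514 - 2572/(6 + 8*(1/42)) = -1174/757 - 2572/(6 + 4/21) = -1174/757 - 2572/130/21 = -1174/757 - 2572*21/130 = -1174/757 - 27006/65 = -20519852/49205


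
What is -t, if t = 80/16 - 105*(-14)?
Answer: -1475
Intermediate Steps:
t = 1475 (t = 80*(1/16) + 1470 = 5 + 1470 = 1475)
-t = -1*1475 = -1475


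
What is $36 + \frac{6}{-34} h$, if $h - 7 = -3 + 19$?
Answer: $\frac{543}{17} \approx 31.941$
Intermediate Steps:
$h = 23$ ($h = 7 + \left(-3 + 19\right) = 7 + 16 = 23$)
$36 + \frac{6}{-34} h = 36 + \frac{6}{-34} \cdot 23 = 36 + 6 \left(- \frac{1}{34}\right) 23 = 36 - \frac{69}{17} = \frac{543}{17}$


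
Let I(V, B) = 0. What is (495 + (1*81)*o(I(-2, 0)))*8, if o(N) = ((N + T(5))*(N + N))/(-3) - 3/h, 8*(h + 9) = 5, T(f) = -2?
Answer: 280872/67 ≈ 4192.1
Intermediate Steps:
h = -67/8 (h = -9 + (⅛)*5 = -9 + 5/8 = -67/8 ≈ -8.3750)
o(N) = 24/67 - 2*N*(-2 + N)/3 (o(N) = ((N - 2)*(N + N))/(-3) - 3/(-67/8) = ((-2 + N)*(2*N))*(-⅓) - 3*(-8/67) = (2*N*(-2 + N))*(-⅓) + 24/67 = -2*N*(-2 + N)/3 + 24/67 = 24/67 - 2*N*(-2 + N)/3)
(495 + (1*81)*o(I(-2, 0)))*8 = (495 + (1*81)*(24/67 - ⅔*0*(-2 + 0)))*8 = (495 + 81*(24/67 - ⅔*0*(-2)))*8 = (495 + 81*(24/67 + 0))*8 = (495 + 81*(24/67))*8 = (495 + 1944/67)*8 = (35109/67)*8 = 280872/67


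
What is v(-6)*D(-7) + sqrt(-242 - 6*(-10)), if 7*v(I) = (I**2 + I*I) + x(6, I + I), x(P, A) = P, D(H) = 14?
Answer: 156 + I*sqrt(182) ≈ 156.0 + 13.491*I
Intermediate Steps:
v(I) = 6/7 + 2*I**2/7 (v(I) = ((I**2 + I*I) + 6)/7 = ((I**2 + I**2) + 6)/7 = (2*I**2 + 6)/7 = (6 + 2*I**2)/7 = 6/7 + 2*I**2/7)
v(-6)*D(-7) + sqrt(-242 - 6*(-10)) = (6/7 + (2/7)*(-6)**2)*14 + sqrt(-242 - 6*(-10)) = (6/7 + (2/7)*36)*14 + sqrt(-242 + 60) = (6/7 + 72/7)*14 + sqrt(-182) = (78/7)*14 + I*sqrt(182) = 156 + I*sqrt(182)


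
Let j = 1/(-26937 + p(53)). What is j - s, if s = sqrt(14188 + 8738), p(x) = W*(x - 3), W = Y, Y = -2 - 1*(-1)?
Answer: -1/26987 - sqrt(22926) ≈ -151.41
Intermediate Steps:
Y = -1 (Y = -2 + 1 = -1)
W = -1
p(x) = 3 - x (p(x) = -(x - 3) = -(-3 + x) = 3 - x)
j = -1/26987 (j = 1/(-26937 + (3 - 1*53)) = 1/(-26937 + (3 - 53)) = 1/(-26937 - 50) = 1/(-26987) = -1/26987 ≈ -3.7055e-5)
s = sqrt(22926) ≈ 151.41
j - s = -1/26987 - sqrt(22926)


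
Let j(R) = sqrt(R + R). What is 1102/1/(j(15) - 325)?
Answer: -358150 + 1102*sqrt(30) ≈ -3.5211e+5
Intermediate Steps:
j(R) = sqrt(2)*sqrt(R) (j(R) = sqrt(2*R) = sqrt(2)*sqrt(R))
1102/1/(j(15) - 325) = 1102/1/(sqrt(2)*sqrt(15) - 325) = 1102/1/(sqrt(30) - 325) = 1102/1/(-325 + sqrt(30)) = (-325 + sqrt(30))*1102 = -358150 + 1102*sqrt(30)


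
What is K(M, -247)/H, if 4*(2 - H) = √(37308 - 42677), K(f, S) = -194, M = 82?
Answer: -6208/5433 - 776*I*√5369/5433 ≈ -1.1426 - 10.466*I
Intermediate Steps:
H = 2 - I*√5369/4 (H = 2 - √(37308 - 42677)/4 = 2 - I*√5369/4 ≈ 2.0 - 18.318*I)
K(M, -247)/H = -194/(2 - I*√5369/4)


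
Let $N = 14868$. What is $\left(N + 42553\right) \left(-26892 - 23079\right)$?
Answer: $-2869384791$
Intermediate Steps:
$\left(N + 42553\right) \left(-26892 - 23079\right) = \left(14868 + 42553\right) \left(-26892 - 23079\right) = 57421 \left(-49971\right) = -2869384791$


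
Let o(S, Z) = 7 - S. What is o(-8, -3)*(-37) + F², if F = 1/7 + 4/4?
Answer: -27131/49 ≈ -553.69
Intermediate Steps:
F = 8/7 (F = 1*(⅐) + 4*(¼) = ⅐ + 1 = 8/7 ≈ 1.1429)
o(-8, -3)*(-37) + F² = (7 - 1*(-8))*(-37) + (8/7)² = (7 + 8)*(-37) + 64/49 = 15*(-37) + 64/49 = -555 + 64/49 = -27131/49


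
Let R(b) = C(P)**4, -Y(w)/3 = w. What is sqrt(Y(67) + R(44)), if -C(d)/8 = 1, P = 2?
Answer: sqrt(3895) ≈ 62.410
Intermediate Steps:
C(d) = -8 (C(d) = -8*1 = -8)
Y(w) = -3*w
R(b) = 4096 (R(b) = (-8)**4 = 4096)
sqrt(Y(67) + R(44)) = sqrt(-3*67 + 4096) = sqrt(-201 + 4096) = sqrt(3895)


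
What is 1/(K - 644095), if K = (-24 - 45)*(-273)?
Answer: -1/625258 ≈ -1.5993e-6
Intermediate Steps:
K = 18837 (K = -69*(-273) = 18837)
1/(K - 644095) = 1/(18837 - 644095) = 1/(-625258) = -1/625258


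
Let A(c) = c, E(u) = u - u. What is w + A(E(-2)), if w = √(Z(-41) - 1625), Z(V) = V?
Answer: 7*I*√34 ≈ 40.817*I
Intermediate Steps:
E(u) = 0
w = 7*I*√34 (w = √(-41 - 1625) = √(-1666) = 7*I*√34 ≈ 40.817*I)
w + A(E(-2)) = 7*I*√34 + 0 = 7*I*√34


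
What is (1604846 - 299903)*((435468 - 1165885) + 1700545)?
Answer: 1265961742704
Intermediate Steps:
(1604846 - 299903)*((435468 - 1165885) + 1700545) = 1304943*(-730417 + 1700545) = 1304943*970128 = 1265961742704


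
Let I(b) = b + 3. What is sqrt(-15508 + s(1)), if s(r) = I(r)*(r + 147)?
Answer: 2*I*sqrt(3729) ≈ 122.13*I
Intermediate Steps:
I(b) = 3 + b
s(r) = (3 + r)*(147 + r) (s(r) = (3 + r)*(r + 147) = (3 + r)*(147 + r))
sqrt(-15508 + s(1)) = sqrt(-15508 + (3 + 1)*(147 + 1)) = sqrt(-15508 + 4*148) = sqrt(-15508 + 592) = sqrt(-14916) = 2*I*sqrt(3729)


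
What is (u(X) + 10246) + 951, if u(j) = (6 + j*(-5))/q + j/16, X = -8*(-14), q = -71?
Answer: 796038/71 ≈ 11212.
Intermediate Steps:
X = 112
u(j) = -6/71 + 151*j/1136 (u(j) = (6 + j*(-5))/(-71) + j/16 = (6 - 5*j)*(-1/71) + j*(1/16) = (-6/71 + 5*j/71) + j/16 = -6/71 + 151*j/1136)
(u(X) + 10246) + 951 = ((-6/71 + (151/1136)*112) + 10246) + 951 = ((-6/71 + 1057/71) + 10246) + 951 = (1051/71 + 10246) + 951 = 728517/71 + 951 = 796038/71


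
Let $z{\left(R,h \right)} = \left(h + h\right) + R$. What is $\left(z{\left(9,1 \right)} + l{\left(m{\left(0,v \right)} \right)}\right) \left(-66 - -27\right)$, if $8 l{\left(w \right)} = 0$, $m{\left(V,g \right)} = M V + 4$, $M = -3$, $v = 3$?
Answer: $-429$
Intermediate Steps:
$m{\left(V,g \right)} = 4 - 3 V$ ($m{\left(V,g \right)} = - 3 V + 4 = 4 - 3 V$)
$l{\left(w \right)} = 0$ ($l{\left(w \right)} = \frac{1}{8} \cdot 0 = 0$)
$z{\left(R,h \right)} = R + 2 h$ ($z{\left(R,h \right)} = 2 h + R = R + 2 h$)
$\left(z{\left(9,1 \right)} + l{\left(m{\left(0,v \right)} \right)}\right) \left(-66 - -27\right) = \left(\left(9 + 2 \cdot 1\right) + 0\right) \left(-66 - -27\right) = \left(\left(9 + 2\right) + 0\right) \left(-66 + 27\right) = \left(11 + 0\right) \left(-39\right) = 11 \left(-39\right) = -429$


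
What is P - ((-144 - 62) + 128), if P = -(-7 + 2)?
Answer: 83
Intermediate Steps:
P = 5 (P = -1*(-5) = 5)
P - ((-144 - 62) + 128) = 5 - ((-144 - 62) + 128) = 5 - (-206 + 128) = 5 - 1*(-78) = 5 + 78 = 83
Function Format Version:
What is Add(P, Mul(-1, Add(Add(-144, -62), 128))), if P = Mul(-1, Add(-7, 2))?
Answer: 83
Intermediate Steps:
P = 5 (P = Mul(-1, -5) = 5)
Add(P, Mul(-1, Add(Add(-144, -62), 128))) = Add(5, Mul(-1, Add(Add(-144, -62), 128))) = Add(5, Mul(-1, Add(-206, 128))) = Add(5, Mul(-1, -78)) = Add(5, 78) = 83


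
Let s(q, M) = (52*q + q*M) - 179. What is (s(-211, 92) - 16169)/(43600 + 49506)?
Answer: -23366/46553 ≈ -0.50192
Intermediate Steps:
s(q, M) = -179 + 52*q + M*q (s(q, M) = (52*q + M*q) - 179 = -179 + 52*q + M*q)
(s(-211, 92) - 16169)/(43600 + 49506) = ((-179 + 52*(-211) + 92*(-211)) - 16169)/(43600 + 49506) = ((-179 - 10972 - 19412) - 16169)/93106 = (-30563 - 16169)*(1/93106) = -46732*1/93106 = -23366/46553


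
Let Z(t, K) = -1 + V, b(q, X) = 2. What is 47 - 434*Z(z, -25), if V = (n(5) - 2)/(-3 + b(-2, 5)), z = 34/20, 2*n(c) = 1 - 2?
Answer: -604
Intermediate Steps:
n(c) = -½ (n(c) = (1 - 2)/2 = (½)*(-1) = -½)
z = 17/10 (z = 34*(1/20) = 17/10 ≈ 1.7000)
V = 5/2 (V = (-½ - 2)/(-3 + 2) = -5/2/(-1) = -5/2*(-1) = 5/2 ≈ 2.5000)
Z(t, K) = 3/2 (Z(t, K) = -1 + 5/2 = 3/2)
47 - 434*Z(z, -25) = 47 - 434*3/2 = 47 - 651 = -604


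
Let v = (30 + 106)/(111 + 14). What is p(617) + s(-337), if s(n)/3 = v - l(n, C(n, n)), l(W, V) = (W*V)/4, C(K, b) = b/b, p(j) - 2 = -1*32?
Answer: 113007/500 ≈ 226.01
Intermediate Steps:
p(j) = -30 (p(j) = 2 - 1*32 = 2 - 32 = -30)
C(K, b) = 1
l(W, V) = V*W/4 (l(W, V) = (V*W)*(1/4) = V*W/4)
v = 136/125 ≈ 1.0880
s(n) = 408/125 - 3*n/4 (s(n) = 3*(136/125 - n/4) = 408/125 - 3*n/4)
p(617) + s(-337) = -30 + (408/125 - 3/4*(-337)) = -30 + (408/125 + 1011/4) = -30 + 128007/500 = 113007/500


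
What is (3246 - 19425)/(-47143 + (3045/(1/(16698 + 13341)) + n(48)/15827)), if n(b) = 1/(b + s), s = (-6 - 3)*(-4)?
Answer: -21509462772/121542107662417 ≈ -0.00017697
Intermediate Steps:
s = 36 (s = -9*(-4) = 36)
n(b) = 1/(36 + b) (n(b) = 1/(b + 36) = 1/(36 + b))
(3246 - 19425)/(-47143 + (3045/(1/(16698 + 13341)) + n(48)/15827)) = (3246 - 19425)/(-47143 + (3045/(1/(16698 + 13341)) + 1/((36 + 48)*15827))) = -16179/(-47143 + (3045/(1/30039) + (1/15827)/84)) = -16179/(-47143 + (3045/(1/30039) + (1/84)*(1/15827))) = -16179/(-47143 + (3045*30039 + 1/1329468)) = -16179/(-47143 + (91468755 + 1/1329468)) = -16179/(-47143 + 121604782772341/1329468) = -16179/121542107662417/1329468 = -16179*1329468/121542107662417 = -21509462772/121542107662417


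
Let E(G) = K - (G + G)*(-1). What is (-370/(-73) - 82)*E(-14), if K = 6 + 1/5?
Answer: 612144/365 ≈ 1677.1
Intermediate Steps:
K = 31/5 (K = 6 + 1*(⅕) = 6 + ⅕ = 31/5 ≈ 6.2000)
E(G) = 31/5 + 2*G (E(G) = 31/5 - (G + G)*(-1) = 31/5 - 2*G*(-1) = 31/5 - (-2)*G = 31/5 + 2*G)
(-370/(-73) - 82)*E(-14) = (-370/(-73) - 82)*(31/5 + 2*(-14)) = (-370*(-1/73) - 82)*(31/5 - 28) = (370/73 - 82)*(-109/5) = -5616/73*(-109/5) = 612144/365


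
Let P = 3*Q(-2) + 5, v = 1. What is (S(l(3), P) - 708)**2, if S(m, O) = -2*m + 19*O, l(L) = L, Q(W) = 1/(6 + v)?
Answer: 18284176/49 ≈ 3.7315e+5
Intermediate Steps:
Q(W) = 1/7 (Q(W) = 1/(6 + 1) = 1/7)
P = 38/7 (P = 3*(1/7) + 5 = 3/7 + 5 = 38/7 ≈ 5.4286)
(S(l(3), P) - 708)**2 = ((-2*3 + 19*(38/7)) - 708)**2 = ((-6 + 722/7) - 708)**2 = (680/7 - 708)**2 = (-4276/7)**2 = 18284176/49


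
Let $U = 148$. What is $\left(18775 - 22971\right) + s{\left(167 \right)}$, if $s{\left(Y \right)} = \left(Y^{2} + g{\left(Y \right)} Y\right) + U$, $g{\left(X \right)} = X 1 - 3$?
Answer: $51229$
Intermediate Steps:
$g{\left(X \right)} = -3 + X$ ($g{\left(X \right)} = X - 3 = -3 + X$)
$s{\left(Y \right)} = 148 + Y^{2} + Y \left(-3 + Y\right)$ ($s{\left(Y \right)} = \left(Y^{2} + \left(-3 + Y\right) Y\right) + 148 = \left(Y^{2} + Y \left(-3 + Y\right)\right) + 148 = 148 + Y^{2} + Y \left(-3 + Y\right)$)
$\left(18775 - 22971\right) + s{\left(167 \right)} = \left(18775 - 22971\right) + \left(148 + 167^{2} + 167 \left(-3 + 167\right)\right) = \left(18775 - 22971\right) + \left(148 + 27889 + 167 \cdot 164\right) = -4196 + \left(148 + 27889 + 27388\right) = -4196 + 55425 = 51229$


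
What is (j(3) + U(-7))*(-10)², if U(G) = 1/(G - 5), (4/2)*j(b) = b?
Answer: 425/3 ≈ 141.67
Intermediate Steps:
j(b) = b/2
U(G) = 1/(-5 + G)
(j(3) + U(-7))*(-10)² = ((½)*3 + 1/(-5 - 7))*(-10)² = (3/2 + 1/(-12))*100 = (3/2 - 1/12)*100 = (17/12)*100 = 425/3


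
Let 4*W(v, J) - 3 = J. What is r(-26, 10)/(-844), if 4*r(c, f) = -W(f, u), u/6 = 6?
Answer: 39/13504 ≈ 0.0028880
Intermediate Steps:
u = 36 (u = 6*6 = 36)
W(v, J) = ¾ + J/4
r(c, f) = -39/16 (r(c, f) = (-(¾ + (¼)*36))/4 = (-(¾ + 9))/4 = (-1*39/4)/4 = (¼)*(-39/4) = -39/16)
r(-26, 10)/(-844) = -39/16/(-844) = -39/16*(-1/844) = 39/13504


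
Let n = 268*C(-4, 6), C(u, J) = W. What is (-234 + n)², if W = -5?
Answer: 2477476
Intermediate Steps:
C(u, J) = -5
n = -1340 (n = 268*(-5) = -1340)
(-234 + n)² = (-234 - 1340)² = (-1574)² = 2477476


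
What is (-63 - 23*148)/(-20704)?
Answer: 3467/20704 ≈ 0.16746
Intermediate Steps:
(-63 - 23*148)/(-20704) = (-63 - 3404)*(-1/20704) = -3467*(-1/20704) = 3467/20704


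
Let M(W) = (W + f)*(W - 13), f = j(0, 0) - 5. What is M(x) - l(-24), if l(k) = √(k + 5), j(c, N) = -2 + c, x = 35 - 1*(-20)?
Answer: 2016 - I*√19 ≈ 2016.0 - 4.3589*I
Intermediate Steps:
x = 55 (x = 35 + 20 = 55)
l(k) = √(5 + k)
f = -7 (f = (-2 + 0) - 5 = -2 - 5 = -7)
M(W) = (-13 + W)*(-7 + W) (M(W) = (W - 7)*(W - 13) = (-7 + W)*(-13 + W) = (-13 + W)*(-7 + W))
M(x) - l(-24) = (91 + 55² - 20*55) - √(5 - 24) = (91 + 3025 - 1100) - √(-19) = 2016 - I*√19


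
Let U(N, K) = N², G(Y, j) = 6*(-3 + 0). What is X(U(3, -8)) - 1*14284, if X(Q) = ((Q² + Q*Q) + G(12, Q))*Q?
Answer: -12988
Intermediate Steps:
G(Y, j) = -18 (G(Y, j) = 6*(-3) = -18)
X(Q) = Q*(-18 + 2*Q²) (X(Q) = ((Q² + Q*Q) - 18)*Q = ((Q² + Q²) - 18)*Q = (2*Q² - 18)*Q = (-18 + 2*Q²)*Q = Q*(-18 + 2*Q²))
X(U(3, -8)) - 1*14284 = 2*3²*(-9 + (3²)²) - 1*14284 = 2*9*(-9 + 9²) - 14284 = 2*9*(-9 + 81) - 14284 = 2*9*72 - 14284 = 1296 - 14284 = -12988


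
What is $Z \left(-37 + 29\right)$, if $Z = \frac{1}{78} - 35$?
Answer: $\frac{10916}{39} \approx 279.9$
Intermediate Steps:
$Z = - \frac{2729}{78}$ ($Z = \frac{1}{78} - 35 = - \frac{2729}{78} \approx -34.987$)
$Z \left(-37 + 29\right) = - \frac{2729 \left(-37 + 29\right)}{78} = \left(- \frac{2729}{78}\right) \left(-8\right) = \frac{10916}{39}$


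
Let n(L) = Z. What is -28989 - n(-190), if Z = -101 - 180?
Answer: -28708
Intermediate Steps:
Z = -281
n(L) = -281
-28989 - n(-190) = -28989 - 1*(-281) = -28989 + 281 = -28708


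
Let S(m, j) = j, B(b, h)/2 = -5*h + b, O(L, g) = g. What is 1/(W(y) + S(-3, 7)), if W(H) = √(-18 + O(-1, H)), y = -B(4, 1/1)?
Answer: 7/65 - 4*I/65 ≈ 0.10769 - 0.061538*I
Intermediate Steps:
B(b, h) = -10*h + 2*b (B(b, h) = 2*(-5*h + b) = 2*(b - 5*h) = -10*h + 2*b)
y = 2 (y = -(-10/1 + 2*4) = -(-10*1 + 8) = -(-10 + 8) = -1*(-2) = 2)
W(H) = √(-18 + H)
1/(W(y) + S(-3, 7)) = 1/(√(-18 + 2) + 7) = 1/(√(-16) + 7) = 1/(4*I + 7) = 1/(7 + 4*I) = (7 - 4*I)/65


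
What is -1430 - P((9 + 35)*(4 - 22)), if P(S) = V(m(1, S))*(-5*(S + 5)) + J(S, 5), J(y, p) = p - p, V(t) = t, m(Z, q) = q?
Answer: 3115090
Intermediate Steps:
J(y, p) = 0
P(S) = S*(-25 - 5*S) (P(S) = S*(-5*(S + 5)) + 0 = S*(-5*(5 + S)) + 0 = S*(-25 - 5*S) + 0 = S*(-25 - 5*S))
-1430 - P((9 + 35)*(4 - 22)) = -1430 - 5*(9 + 35)*(4 - 22)*(-5 - (9 + 35)*(4 - 22)) = -1430 - 5*44*(-18)*(-5 - 44*(-18)) = -1430 - 5*(-792)*(-5 - 1*(-792)) = -1430 - 5*(-792)*(-5 + 792) = -1430 - 5*(-792)*787 = -1430 - 1*(-3116520) = -1430 + 3116520 = 3115090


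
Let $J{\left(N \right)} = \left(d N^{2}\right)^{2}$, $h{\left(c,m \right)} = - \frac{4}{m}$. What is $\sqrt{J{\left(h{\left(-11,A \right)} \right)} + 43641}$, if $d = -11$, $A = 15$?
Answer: $\frac{\sqrt{2209356601}}{225} \approx 208.91$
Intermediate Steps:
$J{\left(N \right)} = 121 N^{4}$ ($J{\left(N \right)} = \left(- 11 N^{2}\right)^{2} = 121 N^{4}$)
$\sqrt{J{\left(h{\left(-11,A \right)} \right)} + 43641} = \sqrt{121 \left(- \frac{4}{15}\right)^{4} + 43641} = \sqrt{121 \cdot \frac{256}{50625} + 43641} = \sqrt{\frac{30976}{50625} + 43641} = \sqrt{\frac{2209356601}{50625}} = \frac{\sqrt{2209356601}}{225}$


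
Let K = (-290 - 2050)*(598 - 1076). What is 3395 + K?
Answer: 1121915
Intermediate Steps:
K = 1118520 (K = -2340*(-478) = 1118520)
3395 + K = 3395 + 1118520 = 1121915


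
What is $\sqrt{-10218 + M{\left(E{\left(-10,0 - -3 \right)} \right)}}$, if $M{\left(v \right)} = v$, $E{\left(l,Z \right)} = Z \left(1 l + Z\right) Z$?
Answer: $i \sqrt{10281} \approx 101.4 i$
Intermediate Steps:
$E{\left(l,Z \right)} = Z^{2} \left(Z + l\right)$ ($E{\left(l,Z \right)} = Z \left(l + Z\right) Z = Z \left(Z + l\right) Z = Z^{2} \left(Z + l\right)$)
$\sqrt{-10218 + M{\left(E{\left(-10,0 - -3 \right)} \right)}} = \sqrt{-10218 + \left(0 - -3\right)^{2} \left(\left(0 - -3\right) - 10\right)} = \sqrt{-10218 + \left(0 + 3\right)^{2} \left(\left(0 + 3\right) - 10\right)} = \sqrt{-10218 + 3^{2} \left(3 - 10\right)} = \sqrt{-10218 + 9 \left(-7\right)} = \sqrt{-10218 - 63} = \sqrt{-10281} = i \sqrt{10281}$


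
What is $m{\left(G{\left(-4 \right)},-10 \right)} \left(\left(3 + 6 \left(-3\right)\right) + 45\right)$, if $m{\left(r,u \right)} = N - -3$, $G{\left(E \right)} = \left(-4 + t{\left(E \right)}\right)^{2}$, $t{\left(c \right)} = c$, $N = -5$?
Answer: $-60$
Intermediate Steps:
$G{\left(E \right)} = \left(-4 + E\right)^{2}$
$m{\left(r,u \right)} = -2$ ($m{\left(r,u \right)} = -5 - -3 = -5 + 3 = -2$)
$m{\left(G{\left(-4 \right)},-10 \right)} \left(\left(3 + 6 \left(-3\right)\right) + 45\right) = - 2 \left(\left(3 + 6 \left(-3\right)\right) + 45\right) = - 2 \left(\left(3 - 18\right) + 45\right) = - 2 \left(-15 + 45\right) = \left(-2\right) 30 = -60$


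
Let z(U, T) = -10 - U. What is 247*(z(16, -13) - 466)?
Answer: -121524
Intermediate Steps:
247*(z(16, -13) - 466) = 247*((-10 - 1*16) - 466) = 247*((-10 - 16) - 466) = 247*(-26 - 466) = 247*(-492) = -121524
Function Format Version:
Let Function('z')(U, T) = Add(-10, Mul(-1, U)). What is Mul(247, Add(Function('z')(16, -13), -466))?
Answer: -121524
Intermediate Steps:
Mul(247, Add(Function('z')(16, -13), -466)) = Mul(247, Add(Add(-10, Mul(-1, 16)), -466)) = Mul(247, Add(Add(-10, -16), -466)) = Mul(247, Add(-26, -466)) = Mul(247, -492) = -121524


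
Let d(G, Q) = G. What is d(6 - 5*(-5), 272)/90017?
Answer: 31/90017 ≈ 0.00034438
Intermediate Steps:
d(6 - 5*(-5), 272)/90017 = (6 - 5*(-5))/90017 = (6 + 25)*(1/90017) = 31*(1/90017) = 31/90017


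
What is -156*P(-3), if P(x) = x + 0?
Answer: 468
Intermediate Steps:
P(x) = x
-156*P(-3) = -156*(-3) = 468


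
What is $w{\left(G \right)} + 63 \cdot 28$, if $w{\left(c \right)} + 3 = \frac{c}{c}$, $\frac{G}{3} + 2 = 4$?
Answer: $1762$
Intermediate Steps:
$G = 6$ ($G = -6 + 3 \cdot 4 = -6 + 12 = 6$)
$w{\left(c \right)} = -2$ ($w{\left(c \right)} = -3 + \frac{c}{c} = -3 + 1 = -2$)
$w{\left(G \right)} + 63 \cdot 28 = -2 + 63 \cdot 28 = -2 + 1764 = 1762$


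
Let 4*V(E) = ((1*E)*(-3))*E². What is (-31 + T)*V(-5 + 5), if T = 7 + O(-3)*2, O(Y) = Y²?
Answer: 0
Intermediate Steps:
T = 25 (T = 7 + (-3)²*2 = 7 + 9*2 = 7 + 18 = 25)
V(E) = -3*E³/4 (V(E) = (((1*E)*(-3))*E²)/4 = ((E*(-3))*E²)/4 = ((-3*E)*E²)/4 = (-3*E³)/4 = -3*E³/4)
(-31 + T)*V(-5 + 5) = (-31 + 25)*(-3*(-5 + 5)³/4) = -(-9)*0³/2 = -(-9)*0/2 = -6*0 = 0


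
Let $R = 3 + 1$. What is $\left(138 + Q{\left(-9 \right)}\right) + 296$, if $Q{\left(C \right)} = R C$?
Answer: $398$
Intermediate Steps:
$R = 4$
$Q{\left(C \right)} = 4 C$
$\left(138 + Q{\left(-9 \right)}\right) + 296 = \left(138 + 4 \left(-9\right)\right) + 296 = \left(138 - 36\right) + 296 = 102 + 296 = 398$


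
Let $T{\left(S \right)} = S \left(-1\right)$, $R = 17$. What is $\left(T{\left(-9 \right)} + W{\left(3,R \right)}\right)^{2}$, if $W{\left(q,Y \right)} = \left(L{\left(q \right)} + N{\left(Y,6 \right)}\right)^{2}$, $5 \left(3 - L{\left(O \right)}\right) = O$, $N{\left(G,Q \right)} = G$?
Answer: $\frac{92813956}{625} \approx 1.485 \cdot 10^{5}$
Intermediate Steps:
$T{\left(S \right)} = - S$
$L{\left(O \right)} = 3 - \frac{O}{5}$
$W{\left(q,Y \right)} = \left(3 + Y - \frac{q}{5}\right)^{2}$ ($W{\left(q,Y \right)} = \left(\left(3 - \frac{q}{5}\right) + Y\right)^{2} = \left(3 + Y - \frac{q}{5}\right)^{2}$)
$\left(T{\left(-9 \right)} + W{\left(3,R \right)}\right)^{2} = \left(\left(-1\right) \left(-9\right) + \frac{\left(15 - 3 + 5 \cdot 17\right)^{2}}{25}\right)^{2} = \left(9 + \frac{\left(15 - 3 + 85\right)^{2}}{25}\right)^{2} = \left(9 + \frac{97^{2}}{25}\right)^{2} = \left(9 + \frac{1}{25} \cdot 9409\right)^{2} = \left(9 + \frac{9409}{25}\right)^{2} = \left(\frac{9634}{25}\right)^{2} = \frac{92813956}{625}$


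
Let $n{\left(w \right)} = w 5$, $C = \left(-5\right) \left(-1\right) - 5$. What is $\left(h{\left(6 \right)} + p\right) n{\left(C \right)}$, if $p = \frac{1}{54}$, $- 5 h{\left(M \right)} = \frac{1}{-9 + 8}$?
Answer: $0$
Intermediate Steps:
$C = 0$ ($C = 5 - 5 = 0$)
$h{\left(M \right)} = \frac{1}{5}$ ($h{\left(M \right)} = - \frac{1}{5 \left(-9 + 8\right)} = - \frac{1}{5 \left(-1\right)} = \left(- \frac{1}{5}\right) \left(-1\right) = \frac{1}{5}$)
$p = \frac{1}{54} \approx 0.018519$
$n{\left(w \right)} = 5 w$
$\left(h{\left(6 \right)} + p\right) n{\left(C \right)} = \left(\frac{1}{5} + \frac{1}{54}\right) 5 \cdot 0 = \frac{59}{270} \cdot 0 = 0$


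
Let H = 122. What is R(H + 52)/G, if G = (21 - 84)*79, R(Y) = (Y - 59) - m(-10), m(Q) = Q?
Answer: -125/4977 ≈ -0.025116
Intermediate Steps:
R(Y) = -49 + Y (R(Y) = (Y - 59) - 1*(-10) = (-59 + Y) + 10 = -49 + Y)
G = -4977 (G = -63*79 = -4977)
R(H + 52)/G = (-49 + (122 + 52))/(-4977) = (-49 + 174)*(-1/4977) = 125*(-1/4977) = -125/4977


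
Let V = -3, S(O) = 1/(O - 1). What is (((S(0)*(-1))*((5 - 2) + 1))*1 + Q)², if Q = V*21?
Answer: 3481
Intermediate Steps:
S(O) = 1/(-1 + O)
Q = -63 (Q = -3*21 = -63)
(((S(0)*(-1))*((5 - 2) + 1))*1 + Q)² = (((-1/(-1 + 0))*((5 - 2) + 1))*1 - 63)² = (((-1/(-1))*(3 + 1))*1 - 63)² = ((-1*(-1)*4)*1 - 63)² = ((1*4)*1 - 63)² = (4*1 - 63)² = (4 - 63)² = (-59)² = 3481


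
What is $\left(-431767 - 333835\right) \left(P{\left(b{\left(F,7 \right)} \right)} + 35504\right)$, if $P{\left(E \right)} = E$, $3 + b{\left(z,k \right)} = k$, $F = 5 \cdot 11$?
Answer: $-27184995816$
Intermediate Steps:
$F = 55$
$b{\left(z,k \right)} = -3 + k$
$\left(-431767 - 333835\right) \left(P{\left(b{\left(F,7 \right)} \right)} + 35504\right) = \left(-431767 - 333835\right) \left(\left(-3 + 7\right) + 35504\right) = - 765602 \left(4 + 35504\right) = \left(-765602\right) 35508 = -27184995816$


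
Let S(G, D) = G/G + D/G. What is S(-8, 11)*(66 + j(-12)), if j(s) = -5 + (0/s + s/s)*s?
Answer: -147/8 ≈ -18.375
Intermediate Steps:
S(G, D) = 1 + D/G
j(s) = -5 + s (j(s) = -5 + (0 + 1)*s = -5 + 1*s = -5 + s)
S(-8, 11)*(66 + j(-12)) = ((11 - 8)/(-8))*(66 + (-5 - 12)) = (-⅛*3)*(66 - 17) = -3/8*49 = -147/8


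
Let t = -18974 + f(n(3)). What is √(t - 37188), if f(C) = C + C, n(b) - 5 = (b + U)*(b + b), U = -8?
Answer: 2*I*√14053 ≈ 237.09*I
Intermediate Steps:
n(b) = 5 + 2*b*(-8 + b) (n(b) = 5 + (b - 8)*(b + b) = 5 + (-8 + b)*(2*b) = 5 + 2*b*(-8 + b))
f(C) = 2*C
t = -19024 (t = -18974 + 2*(5 - 16*3 + 2*3²) = -18974 + 2*(5 - 48 + 2*9) = -18974 + 2*(5 - 48 + 18) = -18974 + 2*(-25) = -18974 - 50 = -19024)
√(t - 37188) = √(-19024 - 37188) = √(-56212) = 2*I*√14053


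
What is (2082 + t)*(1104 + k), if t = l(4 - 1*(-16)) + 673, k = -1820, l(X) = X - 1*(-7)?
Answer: -1991912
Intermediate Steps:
l(X) = 7 + X (l(X) = X + 7 = 7 + X)
t = 700 (t = (7 + (4 - 1*(-16))) + 673 = (7 + (4 + 16)) + 673 = (7 + 20) + 673 = 27 + 673 = 700)
(2082 + t)*(1104 + k) = (2082 + 700)*(1104 - 1820) = 2782*(-716) = -1991912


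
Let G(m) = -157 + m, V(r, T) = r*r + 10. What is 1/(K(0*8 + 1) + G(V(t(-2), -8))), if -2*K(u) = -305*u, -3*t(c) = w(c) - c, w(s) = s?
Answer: 2/11 ≈ 0.18182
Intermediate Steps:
t(c) = 0 (t(c) = -(c - c)/3 = -⅓*0 = 0)
V(r, T) = 10 + r² (V(r, T) = r² + 10 = 10 + r²)
K(u) = 305*u/2 (K(u) = -(-305)*u/2 = 305*u/2)
1/(K(0*8 + 1) + G(V(t(-2), -8))) = 1/(305*(0*8 + 1)/2 + (-157 + (10 + 0²))) = 1/(305*(0 + 1)/2 + (-157 + (10 + 0))) = 1/((305/2)*1 + (-157 + 10)) = 1/(305/2 - 147) = 1/(11/2) = 2/11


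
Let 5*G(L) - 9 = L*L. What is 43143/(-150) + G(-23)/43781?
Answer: -629609181/2189050 ≈ -287.62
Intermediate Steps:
G(L) = 9/5 + L**2/5 (G(L) = 9/5 + (L*L)/5 = 9/5 + L**2/5)
43143/(-150) + G(-23)/43781 = 43143/(-150) + (9/5 + (1/5)*(-23)**2)/43781 = 43143*(-1/150) + (9/5 + (1/5)*529)*(1/43781) = -14381/50 + (9/5 + 529/5)*(1/43781) = -14381/50 + (538/5)*(1/43781) = -14381/50 + 538/218905 = -629609181/2189050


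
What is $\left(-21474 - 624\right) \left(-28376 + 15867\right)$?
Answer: $276423882$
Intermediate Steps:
$\left(-21474 - 624\right) \left(-28376 + 15867\right) = \left(-22098\right) \left(-12509\right) = 276423882$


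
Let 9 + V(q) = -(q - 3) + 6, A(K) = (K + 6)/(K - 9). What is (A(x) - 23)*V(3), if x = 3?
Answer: 147/2 ≈ 73.500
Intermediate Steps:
A(K) = (6 + K)/(-9 + K)
V(q) = -q (V(q) = -9 + (-(q - 3) + 6) = -9 + (-(-3 + q) + 6) = -9 + ((3 - q) + 6) = -9 + (9 - q) = -q)
(A(x) - 23)*V(3) = ((6 + 3)/(-9 + 3) - 23)*(-1*3) = (9/(-6) - 23)*(-3) = (-1/6*9 - 23)*(-3) = (-3/2 - 23)*(-3) = -49/2*(-3) = 147/2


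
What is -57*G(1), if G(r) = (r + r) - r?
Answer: -57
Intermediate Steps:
G(r) = r (G(r) = 2*r - r = r)
-57*G(1) = -57*1 = -57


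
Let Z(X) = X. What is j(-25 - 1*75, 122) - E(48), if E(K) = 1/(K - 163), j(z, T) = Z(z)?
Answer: -11499/115 ≈ -99.991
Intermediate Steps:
j(z, T) = z
E(K) = 1/(-163 + K)
j(-25 - 1*75, 122) - E(48) = (-25 - 1*75) - 1/(-163 + 48) = (-25 - 75) - 1/(-115) = -100 - 1*(-1/115) = -100 + 1/115 = -11499/115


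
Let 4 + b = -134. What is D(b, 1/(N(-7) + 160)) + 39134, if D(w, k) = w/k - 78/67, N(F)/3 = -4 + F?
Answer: 1447658/67 ≈ 21607.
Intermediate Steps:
N(F) = -12 + 3*F (N(F) = 3*(-4 + F) = -12 + 3*F)
b = -138 (b = -4 - 134 = -138)
D(w, k) = -78/67 + w/k (D(w, k) = w/k - 78*1/67 = w/k - 78/67 = -78/67 + w/k)
D(b, 1/(N(-7) + 160)) + 39134 = (-78/67 - (20424 - 2898)) + 39134 = (-78/67 - 138/(1/((-12 - 21) + 160))) + 39134 = (-78/67 - 138/(1/(-33 + 160))) + 39134 = (-78/67 - 138/(1/127)) + 39134 = (-78/67 - 138/1/127) + 39134 = (-78/67 - 138*127) + 39134 = (-78/67 - 17526) + 39134 = -1174320/67 + 39134 = 1447658/67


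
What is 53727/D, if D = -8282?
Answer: -53727/8282 ≈ -6.4872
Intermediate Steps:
53727/D = 53727/(-8282) = 53727*(-1/8282) = -53727/8282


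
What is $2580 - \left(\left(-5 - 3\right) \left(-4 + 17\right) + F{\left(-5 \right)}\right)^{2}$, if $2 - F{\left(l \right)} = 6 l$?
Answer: $-2604$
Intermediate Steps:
$F{\left(l \right)} = 2 - 6 l$
$2580 - \left(\left(-5 - 3\right) \left(-4 + 17\right) + F{\left(-5 \right)}\right)^{2} = 2580 - \left(\left(-5 - 3\right) \left(-4 + 17\right) + \left(2 - -30\right)\right)^{2} = 2580 - \left(\left(-8\right) 13 + \left(2 + 30\right)\right)^{2} = 2580 - \left(-104 + 32\right)^{2} = 2580 - \left(-72\right)^{2} = 2580 - 5184 = -2604$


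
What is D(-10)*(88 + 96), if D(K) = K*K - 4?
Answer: 17664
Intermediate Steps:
D(K) = -4 + K² (D(K) = K² - 4 = -4 + K²)
D(-10)*(88 + 96) = (-4 + (-10)²)*(88 + 96) = (-4 + 100)*184 = 96*184 = 17664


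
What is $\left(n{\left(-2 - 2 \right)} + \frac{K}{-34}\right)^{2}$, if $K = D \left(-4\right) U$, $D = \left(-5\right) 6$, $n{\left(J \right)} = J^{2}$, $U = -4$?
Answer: $\frac{262144}{289} \approx 907.07$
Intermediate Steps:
$D = -30$
$K = -480$ ($K = \left(-30\right) \left(-4\right) \left(-4\right) = 120 \left(-4\right) = -480$)
$\left(n{\left(-2 - 2 \right)} + \frac{K}{-34}\right)^{2} = \left(\left(-2 - 2\right)^{2} - \frac{480}{-34}\right)^{2} = \left(\left(-4\right)^{2} - - \frac{240}{17}\right)^{2} = \left(16 + \frac{240}{17}\right)^{2} = \left(\frac{512}{17}\right)^{2} = \frac{262144}{289}$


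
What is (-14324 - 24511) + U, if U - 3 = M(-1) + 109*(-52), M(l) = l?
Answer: -44501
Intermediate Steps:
U = -5666 (U = 3 + (-1 + 109*(-52)) = 3 + (-1 - 5668) = 3 - 5669 = -5666)
(-14324 - 24511) + U = (-14324 - 24511) - 5666 = -38835 - 5666 = -44501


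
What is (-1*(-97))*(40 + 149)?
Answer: 18333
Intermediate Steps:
(-1*(-97))*(40 + 149) = 97*189 = 18333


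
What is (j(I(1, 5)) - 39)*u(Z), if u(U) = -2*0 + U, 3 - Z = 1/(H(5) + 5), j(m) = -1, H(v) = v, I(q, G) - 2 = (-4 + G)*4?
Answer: -116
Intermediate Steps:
I(q, G) = -14 + 4*G (I(q, G) = 2 + (-4 + G)*4 = 2 + (-16 + 4*G) = -14 + 4*G)
Z = 29/10 (Z = 3 - 1/(5 + 5) = 3 - 1/10 = 3 - 1*⅒ = 3 - ⅒ = 29/10 ≈ 2.9000)
u(U) = U (u(U) = 0 + U = U)
(j(I(1, 5)) - 39)*u(Z) = (-1 - 39)*(29/10) = -40*29/10 = -116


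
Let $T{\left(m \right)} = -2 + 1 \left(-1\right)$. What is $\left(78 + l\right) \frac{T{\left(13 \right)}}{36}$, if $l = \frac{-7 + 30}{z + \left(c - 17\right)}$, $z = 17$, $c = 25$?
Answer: $- \frac{1973}{300} \approx -6.5767$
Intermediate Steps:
$T{\left(m \right)} = -3$ ($T{\left(m \right)} = -2 - 1 = -3$)
$l = \frac{23}{25}$ ($l = \frac{-7 + 30}{17 + \left(25 - 17\right)} = \frac{23}{17 + \left(25 - 17\right)} = \frac{23}{17 + 8} = \frac{23}{25} \approx 0.92$)
$\left(78 + l\right) \frac{T{\left(13 \right)}}{36} = \left(78 + \frac{23}{25}\right) \left(- \frac{3}{36}\right) = \frac{1973 \left(\left(-3\right) \frac{1}{36}\right)}{25} = \frac{1973}{25} \left(- \frac{1}{12}\right) = - \frac{1973}{300}$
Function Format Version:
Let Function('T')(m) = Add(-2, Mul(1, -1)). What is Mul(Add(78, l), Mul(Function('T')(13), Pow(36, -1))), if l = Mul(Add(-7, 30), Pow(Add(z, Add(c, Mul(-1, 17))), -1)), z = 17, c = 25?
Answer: Rational(-1973, 300) ≈ -6.5767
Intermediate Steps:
Function('T')(m) = -3 (Function('T')(m) = Add(-2, -1) = -3)
l = Rational(23, 25) (l = Mul(Add(-7, 30), Pow(Add(17, Add(25, Mul(-1, 17))), -1)) = Mul(23, Pow(Add(17, Add(25, -17)), -1)) = Mul(23, Pow(Add(17, 8), -1)) = Mul(23, Pow(25, -1)) = Mul(23, Rational(1, 25)) = Rational(23, 25) ≈ 0.92000)
Mul(Add(78, l), Mul(Function('T')(13), Pow(36, -1))) = Mul(Add(78, Rational(23, 25)), Mul(-3, Pow(36, -1))) = Mul(Rational(1973, 25), Mul(-3, Rational(1, 36))) = Mul(Rational(1973, 25), Rational(-1, 12)) = Rational(-1973, 300)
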